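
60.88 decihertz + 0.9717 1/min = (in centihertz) 610.4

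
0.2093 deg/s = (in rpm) 0.03488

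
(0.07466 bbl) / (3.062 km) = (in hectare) 3.877e-10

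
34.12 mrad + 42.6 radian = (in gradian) 2714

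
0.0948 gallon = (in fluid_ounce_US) 12.13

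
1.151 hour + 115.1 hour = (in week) 0.692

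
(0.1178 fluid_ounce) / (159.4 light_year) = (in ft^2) 2.487e-23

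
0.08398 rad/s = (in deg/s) 4.812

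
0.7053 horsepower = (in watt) 525.9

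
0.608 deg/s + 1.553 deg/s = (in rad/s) 0.03772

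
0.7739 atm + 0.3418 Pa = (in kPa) 78.42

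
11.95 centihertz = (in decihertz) 1.195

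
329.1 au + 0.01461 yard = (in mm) 4.923e+16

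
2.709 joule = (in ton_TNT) 6.475e-10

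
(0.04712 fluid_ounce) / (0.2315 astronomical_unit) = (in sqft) 4.331e-16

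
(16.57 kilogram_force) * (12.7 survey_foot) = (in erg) 6.29e+09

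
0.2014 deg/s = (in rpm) 0.03357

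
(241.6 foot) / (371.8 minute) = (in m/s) 0.003301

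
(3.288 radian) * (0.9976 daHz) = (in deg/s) 1879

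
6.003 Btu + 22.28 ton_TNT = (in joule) 9.322e+10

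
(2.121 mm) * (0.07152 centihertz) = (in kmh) 5.461e-06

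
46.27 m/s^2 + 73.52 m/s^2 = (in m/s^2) 119.8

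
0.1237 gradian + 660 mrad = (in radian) 0.6619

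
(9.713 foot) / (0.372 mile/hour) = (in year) 5.645e-07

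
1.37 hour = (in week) 0.008155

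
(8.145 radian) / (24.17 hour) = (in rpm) 0.0008939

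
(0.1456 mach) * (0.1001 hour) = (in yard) 1.954e+04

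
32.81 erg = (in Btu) 3.11e-09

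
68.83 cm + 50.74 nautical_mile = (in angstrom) 9.397e+14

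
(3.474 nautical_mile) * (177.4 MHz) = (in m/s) 1.141e+12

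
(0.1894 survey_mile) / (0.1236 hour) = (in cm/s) 68.5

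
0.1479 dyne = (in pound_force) 3.325e-07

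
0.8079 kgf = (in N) 7.923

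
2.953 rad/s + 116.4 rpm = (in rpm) 144.6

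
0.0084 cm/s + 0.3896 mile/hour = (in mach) 0.0005117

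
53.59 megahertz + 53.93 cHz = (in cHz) 5.359e+09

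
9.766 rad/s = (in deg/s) 559.6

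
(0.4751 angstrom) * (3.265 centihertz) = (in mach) 4.556e-15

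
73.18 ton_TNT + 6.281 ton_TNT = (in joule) 3.325e+11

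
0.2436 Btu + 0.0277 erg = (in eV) 1.604e+21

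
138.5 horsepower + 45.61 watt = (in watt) 1.033e+05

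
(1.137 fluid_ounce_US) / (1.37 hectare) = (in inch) 9.663e-08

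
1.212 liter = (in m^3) 0.001212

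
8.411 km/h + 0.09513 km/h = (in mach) 0.006939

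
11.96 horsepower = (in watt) 8919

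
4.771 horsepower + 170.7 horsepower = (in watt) 1.308e+05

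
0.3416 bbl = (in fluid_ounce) 1836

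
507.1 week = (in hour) 8.519e+04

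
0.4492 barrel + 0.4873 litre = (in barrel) 0.4523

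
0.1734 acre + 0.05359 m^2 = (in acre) 0.1734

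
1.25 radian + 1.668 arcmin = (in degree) 71.65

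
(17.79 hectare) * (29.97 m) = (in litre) 5.332e+09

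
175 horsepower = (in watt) 1.305e+05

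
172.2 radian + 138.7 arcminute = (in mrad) 1.722e+05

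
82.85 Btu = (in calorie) 2.089e+04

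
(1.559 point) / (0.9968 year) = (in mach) 5.138e-14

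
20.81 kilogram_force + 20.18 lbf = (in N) 293.8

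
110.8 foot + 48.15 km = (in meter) 4.818e+04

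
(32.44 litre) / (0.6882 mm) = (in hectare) 0.004714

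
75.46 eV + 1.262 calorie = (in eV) 3.296e+19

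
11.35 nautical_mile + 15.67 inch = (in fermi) 2.102e+19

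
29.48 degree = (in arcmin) 1769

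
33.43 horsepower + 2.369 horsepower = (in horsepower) 35.8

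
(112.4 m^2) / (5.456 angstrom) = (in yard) 2.253e+11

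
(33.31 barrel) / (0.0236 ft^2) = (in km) 2.415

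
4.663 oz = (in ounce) 4.663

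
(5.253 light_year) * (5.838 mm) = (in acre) 7.169e+10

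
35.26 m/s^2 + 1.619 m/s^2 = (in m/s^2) 36.88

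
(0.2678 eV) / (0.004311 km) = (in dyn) 9.953e-16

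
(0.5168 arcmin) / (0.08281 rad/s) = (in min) 3.026e-05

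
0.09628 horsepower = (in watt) 71.8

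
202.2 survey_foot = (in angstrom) 6.163e+11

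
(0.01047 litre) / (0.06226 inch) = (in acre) 1.636e-06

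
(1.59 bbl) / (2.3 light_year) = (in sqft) 1.25e-16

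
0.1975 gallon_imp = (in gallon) 0.2372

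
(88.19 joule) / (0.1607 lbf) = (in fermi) 1.234e+17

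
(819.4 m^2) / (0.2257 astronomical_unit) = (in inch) 9.554e-07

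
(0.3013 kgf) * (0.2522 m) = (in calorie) 0.1781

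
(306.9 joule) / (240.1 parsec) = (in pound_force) 9.313e-18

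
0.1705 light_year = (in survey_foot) 5.292e+15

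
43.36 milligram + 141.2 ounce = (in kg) 4.003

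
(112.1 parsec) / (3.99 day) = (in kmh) 3.612e+13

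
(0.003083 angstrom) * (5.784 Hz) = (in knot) 3.466e-12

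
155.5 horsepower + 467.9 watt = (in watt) 1.164e+05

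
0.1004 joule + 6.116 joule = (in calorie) 1.486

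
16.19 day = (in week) 2.313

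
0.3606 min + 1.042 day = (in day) 1.042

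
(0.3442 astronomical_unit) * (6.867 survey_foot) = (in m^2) 1.078e+11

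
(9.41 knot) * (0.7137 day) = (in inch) 1.175e+07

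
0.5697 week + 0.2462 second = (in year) 0.01093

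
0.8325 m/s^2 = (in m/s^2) 0.8325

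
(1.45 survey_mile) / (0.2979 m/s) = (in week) 0.01295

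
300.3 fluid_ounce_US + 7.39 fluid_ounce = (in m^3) 0.009099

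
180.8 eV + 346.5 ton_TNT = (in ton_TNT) 346.5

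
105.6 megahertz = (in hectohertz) 1.056e+06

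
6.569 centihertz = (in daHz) 0.006569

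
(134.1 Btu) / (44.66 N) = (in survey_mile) 1.969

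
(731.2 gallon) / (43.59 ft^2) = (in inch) 26.91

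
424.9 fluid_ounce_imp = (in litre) 12.07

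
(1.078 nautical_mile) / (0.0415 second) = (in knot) 9.351e+04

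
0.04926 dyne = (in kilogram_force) 5.023e-08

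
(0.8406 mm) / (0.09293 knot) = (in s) 0.01758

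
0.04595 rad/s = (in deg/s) 2.633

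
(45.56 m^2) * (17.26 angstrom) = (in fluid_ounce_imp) 0.002768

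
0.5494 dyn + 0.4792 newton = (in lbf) 0.1077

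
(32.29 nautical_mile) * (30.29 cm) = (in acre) 4.476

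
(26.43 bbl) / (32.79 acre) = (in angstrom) 3.167e+05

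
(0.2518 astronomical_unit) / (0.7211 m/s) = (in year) 1656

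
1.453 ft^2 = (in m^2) 0.135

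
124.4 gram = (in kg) 0.1244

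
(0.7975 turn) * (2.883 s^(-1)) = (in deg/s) 827.7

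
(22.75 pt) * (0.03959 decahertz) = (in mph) 0.007108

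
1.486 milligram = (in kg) 1.486e-06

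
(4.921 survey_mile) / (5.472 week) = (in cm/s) 0.2393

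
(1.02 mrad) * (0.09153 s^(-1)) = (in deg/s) 0.005349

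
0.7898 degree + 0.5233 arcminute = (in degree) 0.7985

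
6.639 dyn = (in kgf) 6.77e-06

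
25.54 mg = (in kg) 2.554e-05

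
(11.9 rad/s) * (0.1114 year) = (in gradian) 2.661e+09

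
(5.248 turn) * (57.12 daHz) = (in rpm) 1.799e+05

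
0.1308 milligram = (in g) 0.0001308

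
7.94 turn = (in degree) 2858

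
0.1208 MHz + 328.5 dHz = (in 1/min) 7.25e+06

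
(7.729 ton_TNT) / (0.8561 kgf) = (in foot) 1.264e+10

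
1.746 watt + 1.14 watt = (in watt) 2.886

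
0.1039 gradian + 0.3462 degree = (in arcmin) 26.38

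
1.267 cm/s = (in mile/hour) 0.02834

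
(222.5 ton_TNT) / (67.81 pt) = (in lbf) 8.749e+12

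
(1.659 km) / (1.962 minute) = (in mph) 31.52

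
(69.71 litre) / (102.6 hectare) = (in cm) 6.794e-06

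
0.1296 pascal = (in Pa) 0.1296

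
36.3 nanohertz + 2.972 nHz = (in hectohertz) 3.927e-10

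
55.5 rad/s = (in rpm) 530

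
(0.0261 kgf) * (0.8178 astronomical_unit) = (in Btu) 2.968e+07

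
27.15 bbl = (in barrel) 27.15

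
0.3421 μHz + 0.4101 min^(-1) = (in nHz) 6.835e+06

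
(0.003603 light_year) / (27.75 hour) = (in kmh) 1.228e+09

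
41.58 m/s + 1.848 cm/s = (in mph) 93.05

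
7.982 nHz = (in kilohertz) 7.982e-12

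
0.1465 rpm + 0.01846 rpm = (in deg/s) 0.9898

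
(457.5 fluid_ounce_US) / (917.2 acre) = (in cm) 3.645e-07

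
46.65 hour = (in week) 0.2777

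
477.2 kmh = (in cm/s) 1.326e+04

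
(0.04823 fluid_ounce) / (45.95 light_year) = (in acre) 8.108e-28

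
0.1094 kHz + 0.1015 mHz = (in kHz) 0.1094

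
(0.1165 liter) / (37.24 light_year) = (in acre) 8.171e-26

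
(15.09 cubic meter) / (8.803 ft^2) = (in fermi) 1.845e+16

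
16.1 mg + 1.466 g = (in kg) 0.001482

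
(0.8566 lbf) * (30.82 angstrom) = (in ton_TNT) 2.807e-18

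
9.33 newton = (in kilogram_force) 0.9514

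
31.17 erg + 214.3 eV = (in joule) 3.117e-06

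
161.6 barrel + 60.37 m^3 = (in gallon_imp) 1.893e+04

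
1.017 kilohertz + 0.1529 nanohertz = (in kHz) 1.017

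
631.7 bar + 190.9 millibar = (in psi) 9165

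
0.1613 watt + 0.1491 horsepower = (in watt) 111.3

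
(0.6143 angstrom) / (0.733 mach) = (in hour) 6.837e-17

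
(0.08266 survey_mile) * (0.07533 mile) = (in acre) 3.985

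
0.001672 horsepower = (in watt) 1.247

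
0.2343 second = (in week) 3.874e-07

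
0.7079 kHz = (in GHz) 7.079e-07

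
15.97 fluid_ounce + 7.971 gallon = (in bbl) 0.1928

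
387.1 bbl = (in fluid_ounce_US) 2.081e+06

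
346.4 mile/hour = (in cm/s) 1.549e+04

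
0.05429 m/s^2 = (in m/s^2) 0.05429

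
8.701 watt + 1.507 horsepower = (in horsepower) 1.519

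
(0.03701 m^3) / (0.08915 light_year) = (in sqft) 4.723e-16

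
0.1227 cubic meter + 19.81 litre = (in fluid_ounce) 4819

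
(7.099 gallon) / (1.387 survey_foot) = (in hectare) 6.356e-06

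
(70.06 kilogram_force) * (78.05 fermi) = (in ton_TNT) 1.282e-20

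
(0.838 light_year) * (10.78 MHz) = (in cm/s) 8.546e+24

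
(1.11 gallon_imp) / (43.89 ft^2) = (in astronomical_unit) 8.273e-15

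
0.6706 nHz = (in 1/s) 6.706e-10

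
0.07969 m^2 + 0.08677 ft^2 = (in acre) 2.168e-05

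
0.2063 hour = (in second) 742.7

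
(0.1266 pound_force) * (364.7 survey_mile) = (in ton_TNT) 7.9e-05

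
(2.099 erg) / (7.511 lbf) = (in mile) 3.904e-12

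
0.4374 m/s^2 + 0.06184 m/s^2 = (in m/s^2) 0.4992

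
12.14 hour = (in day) 0.5058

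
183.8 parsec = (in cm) 5.671e+20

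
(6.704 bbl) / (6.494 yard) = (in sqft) 1.932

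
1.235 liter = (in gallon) 0.3263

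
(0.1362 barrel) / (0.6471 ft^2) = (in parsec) 1.167e-17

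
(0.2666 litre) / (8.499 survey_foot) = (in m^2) 0.0001029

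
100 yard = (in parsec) 2.963e-15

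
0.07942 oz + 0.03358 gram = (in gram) 2.285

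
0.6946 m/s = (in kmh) 2.501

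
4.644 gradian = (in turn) 0.01161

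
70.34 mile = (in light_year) 1.197e-11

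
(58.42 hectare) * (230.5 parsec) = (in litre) 4.155e+27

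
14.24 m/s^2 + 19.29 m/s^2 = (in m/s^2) 33.53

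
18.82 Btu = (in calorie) 4746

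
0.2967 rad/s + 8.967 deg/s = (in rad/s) 0.4532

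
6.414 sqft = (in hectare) 5.959e-05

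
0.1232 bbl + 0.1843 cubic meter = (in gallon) 53.86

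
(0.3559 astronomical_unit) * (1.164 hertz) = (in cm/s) 6.197e+12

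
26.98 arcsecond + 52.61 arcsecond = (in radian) 0.0003859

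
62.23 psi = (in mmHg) 3218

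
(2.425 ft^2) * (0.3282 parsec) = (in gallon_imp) 5.019e+17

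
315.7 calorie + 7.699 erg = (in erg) 1.321e+10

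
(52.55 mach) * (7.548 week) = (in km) 8.168e+07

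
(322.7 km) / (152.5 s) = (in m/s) 2116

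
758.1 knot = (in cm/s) 3.9e+04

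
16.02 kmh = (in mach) 0.01307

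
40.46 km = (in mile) 25.14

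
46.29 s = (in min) 0.7715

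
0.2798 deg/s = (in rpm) 0.04663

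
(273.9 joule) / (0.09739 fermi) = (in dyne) 2.812e+23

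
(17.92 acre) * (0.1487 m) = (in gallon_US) 2.849e+06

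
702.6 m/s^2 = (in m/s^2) 702.6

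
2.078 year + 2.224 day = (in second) 6.572e+07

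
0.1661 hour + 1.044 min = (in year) 2.095e-05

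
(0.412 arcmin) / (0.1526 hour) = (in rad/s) 2.182e-07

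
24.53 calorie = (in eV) 6.406e+20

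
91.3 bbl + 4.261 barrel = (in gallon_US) 4014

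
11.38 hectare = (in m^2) 1.138e+05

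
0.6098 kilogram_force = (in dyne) 5.98e+05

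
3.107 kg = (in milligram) 3.107e+06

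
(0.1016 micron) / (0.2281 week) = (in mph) 1.647e-12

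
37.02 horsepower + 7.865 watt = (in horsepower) 37.03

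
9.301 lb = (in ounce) 148.8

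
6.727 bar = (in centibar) 672.7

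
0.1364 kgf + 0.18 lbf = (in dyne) 2.138e+05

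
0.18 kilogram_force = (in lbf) 0.3968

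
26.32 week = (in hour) 4422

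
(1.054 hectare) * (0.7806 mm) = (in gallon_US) 2173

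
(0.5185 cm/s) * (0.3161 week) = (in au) 6.626e-09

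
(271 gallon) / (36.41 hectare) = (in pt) 0.007987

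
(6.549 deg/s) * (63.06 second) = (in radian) 7.208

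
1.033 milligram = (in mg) 1.033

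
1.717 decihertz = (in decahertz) 0.01717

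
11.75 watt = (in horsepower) 0.01576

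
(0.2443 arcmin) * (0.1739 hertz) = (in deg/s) 0.0007081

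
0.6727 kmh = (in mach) 0.0005488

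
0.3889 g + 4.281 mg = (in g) 0.3932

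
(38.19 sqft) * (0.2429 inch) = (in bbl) 0.1377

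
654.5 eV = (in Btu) 9.939e-20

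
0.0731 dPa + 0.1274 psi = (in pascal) 878.4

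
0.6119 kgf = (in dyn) 6.001e+05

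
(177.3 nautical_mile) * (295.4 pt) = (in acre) 8.456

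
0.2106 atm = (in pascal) 2.134e+04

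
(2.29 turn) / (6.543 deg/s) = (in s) 126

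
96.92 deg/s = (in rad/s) 1.692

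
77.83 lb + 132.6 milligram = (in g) 3.53e+04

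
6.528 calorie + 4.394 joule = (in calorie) 7.578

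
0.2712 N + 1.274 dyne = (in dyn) 2.712e+04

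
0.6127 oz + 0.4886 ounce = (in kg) 0.03122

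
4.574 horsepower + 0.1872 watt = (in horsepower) 4.574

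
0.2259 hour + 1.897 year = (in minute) 9.971e+05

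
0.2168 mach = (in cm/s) 7382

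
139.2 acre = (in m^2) 5.633e+05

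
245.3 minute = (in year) 0.0004667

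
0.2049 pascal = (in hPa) 0.002049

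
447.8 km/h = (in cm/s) 1.244e+04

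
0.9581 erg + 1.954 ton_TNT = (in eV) 5.103e+28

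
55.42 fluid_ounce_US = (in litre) 1.639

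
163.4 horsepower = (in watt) 1.218e+05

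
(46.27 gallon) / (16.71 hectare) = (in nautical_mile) 5.66e-10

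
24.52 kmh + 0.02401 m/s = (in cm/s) 683.5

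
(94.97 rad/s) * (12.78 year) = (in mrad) 3.828e+13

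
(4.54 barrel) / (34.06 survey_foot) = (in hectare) 6.953e-06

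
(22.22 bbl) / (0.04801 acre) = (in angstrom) 1.818e+08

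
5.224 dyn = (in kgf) 5.327e-06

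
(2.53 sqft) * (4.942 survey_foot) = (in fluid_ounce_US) 1.197e+04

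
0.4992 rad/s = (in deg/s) 28.6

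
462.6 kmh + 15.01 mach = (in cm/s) 5.239e+05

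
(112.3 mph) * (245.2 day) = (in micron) 1.064e+15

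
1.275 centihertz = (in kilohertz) 1.275e-05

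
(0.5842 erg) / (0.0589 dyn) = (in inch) 3.905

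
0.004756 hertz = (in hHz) 4.756e-05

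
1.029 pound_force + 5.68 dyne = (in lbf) 1.029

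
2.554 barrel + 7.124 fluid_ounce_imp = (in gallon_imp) 89.36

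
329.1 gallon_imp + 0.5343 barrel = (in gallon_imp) 347.8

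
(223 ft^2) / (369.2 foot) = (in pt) 521.9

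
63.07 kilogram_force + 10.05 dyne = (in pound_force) 139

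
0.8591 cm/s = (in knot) 0.0167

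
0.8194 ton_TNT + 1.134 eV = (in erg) 3.428e+16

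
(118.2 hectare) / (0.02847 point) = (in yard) 1.287e+11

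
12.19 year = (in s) 3.844e+08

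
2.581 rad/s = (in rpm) 24.65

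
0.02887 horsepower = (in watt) 21.53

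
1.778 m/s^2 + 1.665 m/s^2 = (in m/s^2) 3.443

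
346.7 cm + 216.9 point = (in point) 1.004e+04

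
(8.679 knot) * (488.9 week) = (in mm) 1.32e+12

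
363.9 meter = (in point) 1.032e+06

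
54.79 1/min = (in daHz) 0.09132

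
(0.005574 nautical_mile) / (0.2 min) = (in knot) 1.672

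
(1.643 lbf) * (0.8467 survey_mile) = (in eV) 6.216e+22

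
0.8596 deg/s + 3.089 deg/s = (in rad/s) 0.06892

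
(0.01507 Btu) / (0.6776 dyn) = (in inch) 9.238e+07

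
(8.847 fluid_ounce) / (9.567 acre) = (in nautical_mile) 3.649e-12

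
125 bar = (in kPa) 1.25e+04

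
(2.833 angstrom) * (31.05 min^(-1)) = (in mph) 3.28e-10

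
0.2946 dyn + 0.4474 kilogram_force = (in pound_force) 0.9863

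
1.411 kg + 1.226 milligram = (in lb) 3.111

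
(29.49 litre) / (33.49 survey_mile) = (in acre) 1.352e-10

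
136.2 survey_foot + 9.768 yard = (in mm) 5.045e+04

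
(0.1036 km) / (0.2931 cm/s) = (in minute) 589.1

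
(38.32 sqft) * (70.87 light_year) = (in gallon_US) 6.306e+20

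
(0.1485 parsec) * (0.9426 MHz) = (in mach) 1.268e+19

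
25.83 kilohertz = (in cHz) 2.583e+06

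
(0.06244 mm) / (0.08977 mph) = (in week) 2.573e-09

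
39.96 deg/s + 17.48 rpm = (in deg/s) 144.8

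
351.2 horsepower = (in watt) 2.619e+05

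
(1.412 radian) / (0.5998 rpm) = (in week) 3.717e-05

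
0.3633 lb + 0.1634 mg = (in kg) 0.1648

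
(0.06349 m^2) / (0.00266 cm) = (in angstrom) 2.387e+13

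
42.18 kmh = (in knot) 22.78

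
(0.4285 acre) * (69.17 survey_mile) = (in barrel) 1.214e+09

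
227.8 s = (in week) 0.0003767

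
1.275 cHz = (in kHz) 1.275e-05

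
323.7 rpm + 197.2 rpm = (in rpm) 520.9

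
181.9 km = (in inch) 7.161e+06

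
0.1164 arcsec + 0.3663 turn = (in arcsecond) 4.747e+05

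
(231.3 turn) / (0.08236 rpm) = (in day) 1.95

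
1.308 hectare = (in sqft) 1.408e+05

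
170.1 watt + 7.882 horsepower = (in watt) 6048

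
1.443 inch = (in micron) 3.665e+04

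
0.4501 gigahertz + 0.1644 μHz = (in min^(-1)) 2.701e+10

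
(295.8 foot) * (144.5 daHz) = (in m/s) 1.303e+05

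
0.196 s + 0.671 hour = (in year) 7.66e-05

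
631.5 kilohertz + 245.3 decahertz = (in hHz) 6340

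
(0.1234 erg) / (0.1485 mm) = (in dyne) 8.31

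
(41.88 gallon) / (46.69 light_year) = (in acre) 8.869e-23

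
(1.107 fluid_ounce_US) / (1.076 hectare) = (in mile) 1.891e-12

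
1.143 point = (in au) 2.695e-15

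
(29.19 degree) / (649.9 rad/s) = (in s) 0.0007839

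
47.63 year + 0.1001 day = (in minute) 2.503e+07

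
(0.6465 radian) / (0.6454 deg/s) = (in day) 0.0006643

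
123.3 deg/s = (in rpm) 20.55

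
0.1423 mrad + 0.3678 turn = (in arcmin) 7945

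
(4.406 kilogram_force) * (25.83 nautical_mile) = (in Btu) 1959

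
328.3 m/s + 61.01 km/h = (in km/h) 1243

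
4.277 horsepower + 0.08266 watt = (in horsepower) 4.277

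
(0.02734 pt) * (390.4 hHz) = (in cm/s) 37.65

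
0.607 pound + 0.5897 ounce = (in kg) 0.292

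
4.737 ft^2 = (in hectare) 4.401e-05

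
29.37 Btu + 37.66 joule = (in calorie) 7415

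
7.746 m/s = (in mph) 17.33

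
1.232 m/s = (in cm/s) 123.2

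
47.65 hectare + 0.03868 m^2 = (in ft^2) 5.129e+06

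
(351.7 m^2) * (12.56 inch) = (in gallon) 2.964e+04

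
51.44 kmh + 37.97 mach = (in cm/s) 1.294e+06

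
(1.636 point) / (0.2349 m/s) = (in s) 0.002457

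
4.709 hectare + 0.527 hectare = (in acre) 12.94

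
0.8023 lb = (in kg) 0.3639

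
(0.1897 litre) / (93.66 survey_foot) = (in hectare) 6.645e-10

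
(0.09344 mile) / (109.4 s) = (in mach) 0.004037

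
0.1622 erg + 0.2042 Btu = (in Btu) 0.2042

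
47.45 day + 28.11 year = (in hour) 2.474e+05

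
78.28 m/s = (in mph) 175.1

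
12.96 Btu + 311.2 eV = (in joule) 1.367e+04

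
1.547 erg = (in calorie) 3.697e-08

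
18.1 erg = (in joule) 1.81e-06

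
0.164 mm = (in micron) 164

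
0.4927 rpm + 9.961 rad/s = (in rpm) 95.61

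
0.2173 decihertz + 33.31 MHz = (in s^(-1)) 3.331e+07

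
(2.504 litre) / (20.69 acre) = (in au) 1.999e-19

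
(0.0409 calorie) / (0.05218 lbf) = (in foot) 2.419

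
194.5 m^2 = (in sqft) 2094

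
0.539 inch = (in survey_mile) 8.507e-06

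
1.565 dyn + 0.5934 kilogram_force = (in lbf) 1.308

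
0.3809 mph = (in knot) 0.331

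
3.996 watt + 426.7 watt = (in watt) 430.7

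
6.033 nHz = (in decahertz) 6.033e-10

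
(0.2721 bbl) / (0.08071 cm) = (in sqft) 576.9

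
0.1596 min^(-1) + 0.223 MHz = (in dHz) 2.23e+06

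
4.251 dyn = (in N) 4.251e-05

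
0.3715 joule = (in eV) 2.319e+18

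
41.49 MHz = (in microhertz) 4.149e+13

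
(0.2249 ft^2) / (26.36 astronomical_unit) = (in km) 5.298e-18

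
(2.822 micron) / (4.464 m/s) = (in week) 1.045e-12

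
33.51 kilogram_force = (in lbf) 73.88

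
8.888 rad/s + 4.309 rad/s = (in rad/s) 13.2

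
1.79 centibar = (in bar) 0.0179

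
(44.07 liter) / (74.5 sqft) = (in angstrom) 6.367e+07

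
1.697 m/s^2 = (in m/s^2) 1.697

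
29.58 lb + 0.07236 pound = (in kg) 13.45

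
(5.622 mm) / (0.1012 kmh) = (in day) 2.315e-06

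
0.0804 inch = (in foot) 0.0067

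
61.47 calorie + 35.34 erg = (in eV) 1.605e+21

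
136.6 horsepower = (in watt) 1.019e+05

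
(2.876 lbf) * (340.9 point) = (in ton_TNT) 3.677e-10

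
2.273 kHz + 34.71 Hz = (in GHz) 2.308e-06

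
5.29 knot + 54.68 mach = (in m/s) 1.862e+04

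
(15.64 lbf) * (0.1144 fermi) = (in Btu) 7.544e-18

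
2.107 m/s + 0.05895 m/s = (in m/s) 2.166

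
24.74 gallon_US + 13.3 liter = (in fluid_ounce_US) 3616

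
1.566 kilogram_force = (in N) 15.36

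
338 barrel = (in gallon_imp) 1.182e+04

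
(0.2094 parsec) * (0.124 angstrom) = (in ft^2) 8.624e+05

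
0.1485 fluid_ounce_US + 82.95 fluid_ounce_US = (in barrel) 0.01546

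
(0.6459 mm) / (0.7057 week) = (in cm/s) 1.513e-07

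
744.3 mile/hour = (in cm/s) 3.327e+04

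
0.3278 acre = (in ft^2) 1.428e+04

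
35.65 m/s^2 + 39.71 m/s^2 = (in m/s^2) 75.36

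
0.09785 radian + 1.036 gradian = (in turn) 0.01816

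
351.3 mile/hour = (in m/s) 157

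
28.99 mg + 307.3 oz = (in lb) 19.21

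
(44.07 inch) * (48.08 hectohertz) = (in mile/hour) 1.204e+04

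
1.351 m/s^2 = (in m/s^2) 1.351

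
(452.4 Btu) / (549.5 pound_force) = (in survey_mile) 0.1213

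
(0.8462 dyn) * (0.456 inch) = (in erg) 0.9801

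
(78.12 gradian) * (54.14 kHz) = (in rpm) 6.344e+05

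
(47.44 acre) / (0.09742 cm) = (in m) 1.971e+08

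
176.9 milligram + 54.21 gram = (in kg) 0.05439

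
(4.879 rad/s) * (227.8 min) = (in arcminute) 2.293e+08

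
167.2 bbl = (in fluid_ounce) 8.989e+05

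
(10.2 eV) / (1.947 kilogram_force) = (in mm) 8.559e-17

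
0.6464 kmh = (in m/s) 0.1796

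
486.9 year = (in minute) 2.559e+08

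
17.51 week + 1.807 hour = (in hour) 2943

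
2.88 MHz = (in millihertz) 2.88e+09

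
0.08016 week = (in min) 808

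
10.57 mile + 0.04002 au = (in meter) 5.987e+09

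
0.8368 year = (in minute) 4.398e+05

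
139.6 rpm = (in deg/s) 837.6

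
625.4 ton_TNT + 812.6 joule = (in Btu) 2.48e+09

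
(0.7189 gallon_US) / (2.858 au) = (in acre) 1.573e-18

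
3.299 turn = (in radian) 20.73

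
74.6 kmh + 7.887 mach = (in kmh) 9742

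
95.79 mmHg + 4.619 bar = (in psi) 68.85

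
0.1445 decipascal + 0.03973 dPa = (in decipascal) 0.1842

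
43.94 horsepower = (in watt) 3.277e+04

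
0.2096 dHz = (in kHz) 2.096e-05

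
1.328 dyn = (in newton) 1.328e-05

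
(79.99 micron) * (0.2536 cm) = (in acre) 5.013e-11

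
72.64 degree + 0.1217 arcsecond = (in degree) 72.64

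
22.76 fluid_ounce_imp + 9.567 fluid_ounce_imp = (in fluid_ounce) 31.06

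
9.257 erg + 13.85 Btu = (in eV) 9.12e+22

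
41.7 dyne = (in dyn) 41.7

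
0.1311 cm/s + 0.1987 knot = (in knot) 0.2012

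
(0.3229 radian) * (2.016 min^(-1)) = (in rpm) 0.1036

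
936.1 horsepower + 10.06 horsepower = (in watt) 7.056e+05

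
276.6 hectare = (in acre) 683.5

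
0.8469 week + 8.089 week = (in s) 5.404e+06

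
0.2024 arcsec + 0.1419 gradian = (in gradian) 0.142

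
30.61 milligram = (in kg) 3.061e-05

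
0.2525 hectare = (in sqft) 2.718e+04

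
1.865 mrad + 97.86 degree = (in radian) 1.71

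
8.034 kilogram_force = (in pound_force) 17.71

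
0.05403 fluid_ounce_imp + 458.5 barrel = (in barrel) 458.5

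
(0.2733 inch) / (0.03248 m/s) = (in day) 2.474e-06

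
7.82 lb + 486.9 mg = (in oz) 125.1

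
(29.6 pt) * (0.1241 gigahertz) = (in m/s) 1.296e+06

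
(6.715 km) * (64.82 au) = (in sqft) 7.009e+17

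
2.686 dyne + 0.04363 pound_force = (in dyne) 1.941e+04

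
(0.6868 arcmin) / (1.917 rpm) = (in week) 1.645e-09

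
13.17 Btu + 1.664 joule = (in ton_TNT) 3.321e-06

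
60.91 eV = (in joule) 9.759e-18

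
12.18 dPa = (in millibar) 0.01218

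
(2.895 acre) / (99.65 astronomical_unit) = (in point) 2.228e-06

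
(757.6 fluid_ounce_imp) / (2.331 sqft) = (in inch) 3.913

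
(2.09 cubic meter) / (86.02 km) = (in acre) 6.004e-09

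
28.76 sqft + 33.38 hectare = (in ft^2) 3.593e+06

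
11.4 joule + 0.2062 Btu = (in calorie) 54.72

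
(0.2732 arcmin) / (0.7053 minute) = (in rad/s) 1.878e-06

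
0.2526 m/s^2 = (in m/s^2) 0.2526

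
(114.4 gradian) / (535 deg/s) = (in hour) 5.346e-05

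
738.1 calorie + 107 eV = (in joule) 3088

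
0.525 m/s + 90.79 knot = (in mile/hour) 105.7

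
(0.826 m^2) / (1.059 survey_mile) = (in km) 4.847e-07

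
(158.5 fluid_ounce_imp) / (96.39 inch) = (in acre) 4.545e-07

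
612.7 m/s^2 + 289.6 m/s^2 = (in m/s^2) 902.3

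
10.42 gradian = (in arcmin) 562.7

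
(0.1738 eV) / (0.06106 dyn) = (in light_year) 4.82e-30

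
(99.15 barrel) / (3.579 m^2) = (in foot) 14.45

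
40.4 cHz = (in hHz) 0.00404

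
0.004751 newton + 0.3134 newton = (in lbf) 0.07152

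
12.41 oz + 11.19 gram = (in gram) 363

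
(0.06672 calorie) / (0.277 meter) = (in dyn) 1.008e+05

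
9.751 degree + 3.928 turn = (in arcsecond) 5.126e+06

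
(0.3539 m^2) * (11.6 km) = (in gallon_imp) 9.03e+05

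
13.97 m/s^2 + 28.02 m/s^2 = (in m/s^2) 41.99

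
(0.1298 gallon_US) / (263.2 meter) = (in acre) 4.613e-10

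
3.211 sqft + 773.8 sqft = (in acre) 0.01784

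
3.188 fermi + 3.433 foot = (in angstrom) 1.046e+10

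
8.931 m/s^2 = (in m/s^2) 8.931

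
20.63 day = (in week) 2.947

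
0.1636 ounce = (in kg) 0.004638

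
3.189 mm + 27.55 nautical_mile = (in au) 3.411e-07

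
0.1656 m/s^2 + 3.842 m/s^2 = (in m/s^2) 4.008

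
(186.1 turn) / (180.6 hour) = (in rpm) 0.01717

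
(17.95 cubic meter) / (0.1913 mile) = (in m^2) 0.0583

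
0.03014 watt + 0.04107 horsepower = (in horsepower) 0.04111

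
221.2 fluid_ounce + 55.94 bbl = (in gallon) 2351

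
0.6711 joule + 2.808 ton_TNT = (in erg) 1.175e+17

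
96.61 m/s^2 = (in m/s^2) 96.61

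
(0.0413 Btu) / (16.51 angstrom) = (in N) 2.639e+10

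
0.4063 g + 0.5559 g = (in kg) 0.0009622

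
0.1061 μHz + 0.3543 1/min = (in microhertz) 5905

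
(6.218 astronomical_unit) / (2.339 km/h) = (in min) 2.386e+10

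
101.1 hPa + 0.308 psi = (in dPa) 1.223e+05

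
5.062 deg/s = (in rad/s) 0.08835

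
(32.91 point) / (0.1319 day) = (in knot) 1.98e-06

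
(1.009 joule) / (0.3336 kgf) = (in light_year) 3.26e-17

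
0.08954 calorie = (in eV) 2.338e+18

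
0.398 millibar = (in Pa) 39.8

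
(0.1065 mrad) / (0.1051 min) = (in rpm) 0.0001613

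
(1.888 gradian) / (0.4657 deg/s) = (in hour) 0.001014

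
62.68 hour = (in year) 0.007155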